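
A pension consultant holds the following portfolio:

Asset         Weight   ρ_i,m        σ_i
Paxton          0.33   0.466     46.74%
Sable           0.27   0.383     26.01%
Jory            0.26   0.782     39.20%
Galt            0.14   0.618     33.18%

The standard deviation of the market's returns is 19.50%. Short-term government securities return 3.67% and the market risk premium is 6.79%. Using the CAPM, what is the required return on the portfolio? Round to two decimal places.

β_Paxton = 0.466 × 46.74% / 19.50% = 1.1170
β_Sable = 0.383 × 26.01% / 19.50% = 0.5109
β_Jory = 0.782 × 39.20% / 19.50% = 1.5720
β_Galt = 0.618 × 33.18% / 19.50% = 1.0516
β_P = Σ w_i β_i = 0.33×1.1170 + 0.27×0.5109 + 0.26×1.5720 + 0.14×1.0516 = 1.0625
E(R_P) = R_f + β_P × MRP = 3.67% + 1.0625 × 6.79% = 10.88%

10.88%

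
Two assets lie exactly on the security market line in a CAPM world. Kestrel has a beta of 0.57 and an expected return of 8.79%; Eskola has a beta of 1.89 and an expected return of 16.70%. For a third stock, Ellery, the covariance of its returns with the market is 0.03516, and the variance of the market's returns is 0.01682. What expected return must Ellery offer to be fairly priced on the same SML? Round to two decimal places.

MRP = (16.70% − 8.79%) / (1.89 − 0.57) = 5.9924%
R_f = 8.79% − 0.57 × 5.9924% = 5.3743%
β_Ellery = Cov / Var(R_m) = 0.03516 / 0.01682 = 2.0904
E(R_Ellery) = R_f + β × MRP = 5.3743% + 2.0904 × 5.9924% = 17.90%

17.90%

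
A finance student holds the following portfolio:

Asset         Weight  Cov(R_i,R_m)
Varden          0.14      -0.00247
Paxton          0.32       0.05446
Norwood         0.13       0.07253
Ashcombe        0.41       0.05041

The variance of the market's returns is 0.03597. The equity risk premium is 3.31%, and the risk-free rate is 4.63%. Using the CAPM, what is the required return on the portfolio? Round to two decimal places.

β_Varden = -0.00247 / 0.03597 = -0.0687
β_Paxton = 0.05446 / 0.03597 = 1.5140
β_Norwood = 0.07253 / 0.03597 = 2.0164
β_Ashcombe = 0.05041 / 0.03597 = 1.4014
β_P = Σ w_i β_i = 0.14×-0.0687 + 0.32×1.5140 + 0.13×2.0164 + 0.41×1.4014 = 1.3116
E(R_P) = R_f + β_P × MRP = 4.63% + 1.3116 × 3.31% = 8.97%

8.97%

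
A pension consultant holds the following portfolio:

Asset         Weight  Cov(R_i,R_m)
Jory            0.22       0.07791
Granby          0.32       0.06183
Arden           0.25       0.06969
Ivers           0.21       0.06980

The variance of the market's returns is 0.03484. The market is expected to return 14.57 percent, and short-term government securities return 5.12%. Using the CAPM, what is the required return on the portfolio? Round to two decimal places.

β_Jory = 0.07791 / 0.03484 = 2.2362
β_Granby = 0.06183 / 0.03484 = 1.7747
β_Arden = 0.06969 / 0.03484 = 2.0003
β_Ivers = 0.06980 / 0.03484 = 2.0034
β_P = Σ w_i β_i = 0.22×2.2362 + 0.32×1.7747 + 0.25×2.0003 + 0.21×2.0034 = 1.9807
MRP = 14.57% − 5.12% = 9.45%
E(R_P) = R_f + β_P × MRP = 5.12% + 1.9807 × 9.45% = 23.84%

23.84%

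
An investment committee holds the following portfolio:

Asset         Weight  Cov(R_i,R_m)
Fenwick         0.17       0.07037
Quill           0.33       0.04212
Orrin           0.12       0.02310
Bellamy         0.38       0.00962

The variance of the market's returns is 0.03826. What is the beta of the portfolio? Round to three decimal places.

β_Fenwick = 0.07037 / 0.03826 = 1.8393
β_Quill = 0.04212 / 0.03826 = 1.1009
β_Orrin = 0.02310 / 0.03826 = 0.6038
β_Bellamy = 0.00962 / 0.03826 = 0.2514
β_P = Σ w_i β_i = 0.17×1.8393 + 0.33×1.1009 + 0.12×0.6038 + 0.38×0.2514 = 0.8440

0.844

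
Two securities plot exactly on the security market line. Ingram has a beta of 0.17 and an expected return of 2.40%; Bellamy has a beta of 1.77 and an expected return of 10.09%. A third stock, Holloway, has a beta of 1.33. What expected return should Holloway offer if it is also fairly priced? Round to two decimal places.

MRP (SML slope) = (10.09% − 2.40%) / (1.77 − 0.17) = 7.69% / 1.60 = 4.8063%
R_f (intercept) = 2.40% − 0.17 × 4.8063% = 1.5829%
E(R_Holloway) = R_f + β × MRP = 1.5829% + 1.33 × 4.8063% = 7.98%

7.98%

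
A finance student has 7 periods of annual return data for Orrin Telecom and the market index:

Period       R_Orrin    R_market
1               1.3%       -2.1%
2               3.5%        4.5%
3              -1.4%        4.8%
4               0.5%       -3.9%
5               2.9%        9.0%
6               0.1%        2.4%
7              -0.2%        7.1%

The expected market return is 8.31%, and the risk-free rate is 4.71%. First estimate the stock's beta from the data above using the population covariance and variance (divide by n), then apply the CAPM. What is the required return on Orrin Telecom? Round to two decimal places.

4.94%

Mean R_i = (1.3 + 3.5 − 1.4 + 0.5 + 2.9 + 0.1 − 0.2) / 7 = 0.9571%
Mean R_m = (-2.1 + 4.5 + 4.8 − 3.9 + 9.0 + 2.4 + 7.1) / 7 = 3.1143%
Σ(R_i − R̄_i)(R_m − R̄_m) = 8.4043  ⇒  Cov = 8.4043 / 7 = 1.2006
Σ(R_m − R̄_m)² = 132.1886  ⇒  Var(R_m) = 132.1886 / 7 = 18.8841
β = Cov / Var(R_m) = 1.2006 / 18.8841 = 0.0636
MRP = 8.31% − 4.71% = 3.60%
E(R) = R_f + β × MRP = 4.71% + 0.0636 × 3.60% = 4.94%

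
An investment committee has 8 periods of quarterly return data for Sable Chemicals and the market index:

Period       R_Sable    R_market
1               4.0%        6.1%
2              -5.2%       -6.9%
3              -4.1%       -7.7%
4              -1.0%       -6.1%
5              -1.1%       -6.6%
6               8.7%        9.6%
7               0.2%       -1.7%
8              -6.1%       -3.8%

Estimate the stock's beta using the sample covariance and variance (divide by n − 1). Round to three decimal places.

Mean R_i = (4.0 − 5.2 − 4.1 − 1.0 − 1.1 + 8.7 + 0.2 − 6.1) / 8 = -0.5750%
Mean R_m = (6.1 − 6.9 − 7.7 − 6.1 − 6.6 + 9.6 − 1.7 − 3.8) / 8 = -2.1375%
Σ(R_i − R̄_i)(R_m − R̄_m) = 201.7375  ⇒  Cov = 201.7375 / 7 = 28.8196
Σ(R_m − R̄_m)² = 297.8188  ⇒  Var(R_m) = 297.8188 / 7 = 42.5455
β = Cov / Var(R_m) = 28.8196 / 42.5455 = 0.6774

0.677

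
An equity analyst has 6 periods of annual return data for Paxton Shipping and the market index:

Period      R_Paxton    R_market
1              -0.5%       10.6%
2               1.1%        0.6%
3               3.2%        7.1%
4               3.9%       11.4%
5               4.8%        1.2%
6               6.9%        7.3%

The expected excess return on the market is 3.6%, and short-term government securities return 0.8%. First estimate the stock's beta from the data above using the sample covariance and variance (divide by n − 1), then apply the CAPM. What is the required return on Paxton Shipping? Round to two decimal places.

Mean R_i = (-0.5 + 1.1 + 3.2 + 3.9 + 4.8 + 6.9) / 6 = 3.2333%
Mean R_m = (10.6 + 0.6 + 7.1 + 11.4 + 1.2 + 7.3) / 6 = 6.3667%
Σ(R_i − R̄_i)(R_m − R̄_m) = -4.8433  ⇒  Cov = -4.8433 / 5 = -0.9687
Σ(R_m − R̄_m)² = 104.6133  ⇒  Var(R_m) = 104.6133 / 5 = 20.9227
β = Cov / Var(R_m) = -0.9687 / 20.9227 = -0.0463
E(R) = R_f + β × MRP = 0.8% + -0.0463 × 3.6% = 0.63%

0.63%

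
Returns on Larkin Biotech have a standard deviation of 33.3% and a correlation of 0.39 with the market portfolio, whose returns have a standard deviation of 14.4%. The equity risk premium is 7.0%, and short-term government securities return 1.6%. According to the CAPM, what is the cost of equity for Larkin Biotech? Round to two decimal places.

7.91%

β = ρ × σ_i / σ_m = 0.39 × 33.3% / 14.4% = 0.9019
E(R) = 1.6% + 0.9019 × 7.0% = 7.91%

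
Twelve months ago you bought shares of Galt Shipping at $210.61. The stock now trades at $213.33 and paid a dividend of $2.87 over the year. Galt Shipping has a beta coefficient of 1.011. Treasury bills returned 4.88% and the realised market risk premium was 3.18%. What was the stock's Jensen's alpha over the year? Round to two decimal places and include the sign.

Realised HPR = (P1 + D1 − P0) / P0 = (213.33 + 2.87 − 210.61) / 210.61 = 5.59 / 210.61 = 2.6542%
CAPM required = R_f + β·MRP = 4.88% + 1.011 × 3.18% = 8.09498%
α = realised − required = 2.6542% − 8.09498% = -5.44%

-5.44%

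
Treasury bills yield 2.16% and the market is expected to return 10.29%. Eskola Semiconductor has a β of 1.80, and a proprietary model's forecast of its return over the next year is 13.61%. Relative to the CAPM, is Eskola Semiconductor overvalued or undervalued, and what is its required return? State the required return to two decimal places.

Overvalued; required return 16.79%

MRP = 10.29% − 2.16% = 8.13%
Required return = R_f + β·MRP = 2.16% + 1.80 × 8.13% = 16.79%
Forecast 13.61% < required 16.79% → the stock plots below the SML → overvalued.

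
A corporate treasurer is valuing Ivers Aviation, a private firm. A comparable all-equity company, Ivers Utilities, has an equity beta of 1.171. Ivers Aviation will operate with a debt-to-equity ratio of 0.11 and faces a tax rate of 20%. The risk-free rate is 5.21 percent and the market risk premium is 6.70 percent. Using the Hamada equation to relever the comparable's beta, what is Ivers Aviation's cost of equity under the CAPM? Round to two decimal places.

β_L = β_U × [1 + (1 − t)(D/E)] = 1.171 × [1 + (1 − 0.20) × 0.11]
    = 1.171 × [1 + 0.80 × 0.11] = 1.171 × 1.0880 = 1.2740
E(R) = R_f + β_L × MRP = 5.21% + 1.2740 × 6.70% = 13.75%

13.75%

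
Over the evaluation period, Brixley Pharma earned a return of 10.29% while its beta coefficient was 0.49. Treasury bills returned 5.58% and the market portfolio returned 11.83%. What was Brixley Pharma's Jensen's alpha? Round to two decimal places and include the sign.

+1.65%

Market excess return = 11.83% − 5.58% = 6.25%
CAPM benchmark = R_f + β(R_m − R_f) = 5.58% + 0.49 × 6.25% = 8.6425%
α = actual − benchmark = 10.29% − 8.6425% = +1.65%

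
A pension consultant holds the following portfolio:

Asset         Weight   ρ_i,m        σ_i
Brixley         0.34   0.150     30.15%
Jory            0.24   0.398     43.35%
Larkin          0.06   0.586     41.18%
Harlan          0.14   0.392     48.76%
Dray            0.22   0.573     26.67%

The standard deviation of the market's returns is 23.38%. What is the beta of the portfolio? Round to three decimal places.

β_Brixley = 0.150 × 30.15% / 23.38% = 0.1934
β_Jory = 0.398 × 43.35% / 23.38% = 0.7380
β_Larkin = 0.586 × 41.18% / 23.38% = 1.0321
β_Harlan = 0.392 × 48.76% / 23.38% = 0.8175
β_Dray = 0.573 × 26.67% / 23.38% = 0.6536
β_P = Σ w_i β_i = 0.34×0.1934 + 0.24×0.7380 + 0.06×1.0321 + 0.14×0.8175 + 0.22×0.6536 = 0.5630

0.563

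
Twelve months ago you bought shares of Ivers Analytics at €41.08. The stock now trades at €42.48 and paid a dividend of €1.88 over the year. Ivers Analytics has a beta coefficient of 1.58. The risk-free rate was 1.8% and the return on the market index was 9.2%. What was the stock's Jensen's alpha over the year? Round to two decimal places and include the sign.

Realised HPR = (P1 + D1 − P0) / P0 = (42.48 + 1.88 − 41.08) / 41.08 = 3.28 / 41.08 = 7.9844%
MRP = 9.2% − 1.8% = 7.40%
CAPM required = R_f + β·MRP = 1.8% + 1.58 × 7.4% = 13.4920%
α = realised − required = 7.9844% − 13.4920% = -5.51%

-5.51%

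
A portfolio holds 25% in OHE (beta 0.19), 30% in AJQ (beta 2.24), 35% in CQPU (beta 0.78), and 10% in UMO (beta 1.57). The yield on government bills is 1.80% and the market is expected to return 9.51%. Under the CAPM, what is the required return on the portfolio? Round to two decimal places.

β_P = Σ w_i β_i = 0.25×0.19 + 0.30×2.24 + 0.35×0.78 + 0.10×1.57 = 1.1495
MRP = 9.51% − 1.80% = 7.71%
E(R_P) = R_f + β_P × MRP = 1.80% + 1.1495 × 7.71% = 10.66%

10.66%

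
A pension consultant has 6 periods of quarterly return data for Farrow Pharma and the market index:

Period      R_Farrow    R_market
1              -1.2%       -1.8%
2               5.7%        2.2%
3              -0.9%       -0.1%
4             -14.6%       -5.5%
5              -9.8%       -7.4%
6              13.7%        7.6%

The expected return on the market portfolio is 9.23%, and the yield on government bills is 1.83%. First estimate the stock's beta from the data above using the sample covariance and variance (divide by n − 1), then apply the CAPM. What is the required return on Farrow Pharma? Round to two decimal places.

Mean R_i = (-1.2 + 5.7 − 0.9 − 14.6 − 9.8 + 13.7) / 6 = -1.1833%
Mean R_m = (-1.8 + 2.2 − 0.1 − 5.5 − 7.4 + 7.6) / 6 = -0.8333%
Σ(R_i − R̄_i)(R_m − R̄_m) = 265.8133  ⇒  Cov = 265.8133 / 5 = 53.1627
Σ(R_m − R̄_m)² = 146.6933  ⇒  Var(R_m) = 146.6933 / 5 = 29.3387
β = Cov / Var(R_m) = 53.1627 / 29.3387 = 1.8120
MRP = 9.23% − 1.83% = 7.40%
E(R) = R_f + β × MRP = 1.83% + 1.8120 × 7.40% = 15.24%

15.24%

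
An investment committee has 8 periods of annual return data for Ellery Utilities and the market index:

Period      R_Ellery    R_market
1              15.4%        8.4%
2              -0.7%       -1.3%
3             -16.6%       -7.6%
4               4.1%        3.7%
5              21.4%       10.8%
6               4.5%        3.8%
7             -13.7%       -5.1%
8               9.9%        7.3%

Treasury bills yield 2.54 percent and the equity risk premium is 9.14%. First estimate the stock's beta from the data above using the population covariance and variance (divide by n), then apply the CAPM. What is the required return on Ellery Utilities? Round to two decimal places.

Mean R_i = (15.4 − 0.7 − 16.6 + 4.1 + 21.4 + 4.5 − 13.7 + 9.9) / 8 = 3.0375%
Mean R_m = (8.4 − 1.3 − 7.6 + 3.7 + 10.8 + 3.8 − 5.1 + 7.3) / 8 = 2.5000%
Σ(R_i − R̄_i)(R_m − R̄_m) = 601.2100  ⇒  Cov = 601.2100 / 8 = 75.1513
Σ(R_m − R̄_m)² = 304.0800  ⇒  Var(R_m) = 304.0800 / 8 = 38.0100
β = Cov / Var(R_m) = 75.1513 / 38.0100 = 1.9771
E(R) = R_f + β × MRP = 2.54% + 1.9771 × 9.14% = 20.61%

20.61%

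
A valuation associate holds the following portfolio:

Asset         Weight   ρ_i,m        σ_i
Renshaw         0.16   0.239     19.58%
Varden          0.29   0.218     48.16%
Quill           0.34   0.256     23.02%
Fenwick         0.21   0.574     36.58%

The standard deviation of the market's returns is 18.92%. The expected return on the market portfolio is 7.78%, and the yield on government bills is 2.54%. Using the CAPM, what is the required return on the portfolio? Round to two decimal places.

5.37%

β_Renshaw = 0.239 × 19.58% / 18.92% = 0.2473
β_Varden = 0.218 × 48.16% / 18.92% = 0.5549
β_Quill = 0.256 × 23.02% / 18.92% = 0.3115
β_Fenwick = 0.574 × 36.58% / 18.92% = 1.1098
β_P = Σ w_i β_i = 0.16×0.2473 + 0.29×0.5549 + 0.34×0.3115 + 0.21×1.1098 = 0.5395
MRP = 7.78% − 2.54% = 5.24%
E(R_P) = R_f + β_P × MRP = 2.54% + 0.5395 × 5.24% = 5.37%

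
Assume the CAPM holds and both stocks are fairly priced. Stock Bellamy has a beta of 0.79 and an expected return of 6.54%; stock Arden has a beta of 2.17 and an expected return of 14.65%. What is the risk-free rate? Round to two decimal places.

1.90%

Both satisfy E(R) = R_f + β·MRP, so the slope of the SML is
MRP = (14.65% − 6.54%) / (2.17 − 0.79) = 8.11% / 1.38 = 5.8768%
R_f = E(R_Bellamy) − β_Bellamy·MRP = 6.54% − 0.79 × 5.8768% = 1.8973%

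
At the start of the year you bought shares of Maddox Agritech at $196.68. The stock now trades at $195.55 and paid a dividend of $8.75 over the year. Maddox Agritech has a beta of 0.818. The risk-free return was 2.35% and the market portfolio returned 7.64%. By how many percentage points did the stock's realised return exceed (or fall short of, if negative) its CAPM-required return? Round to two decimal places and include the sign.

Realised HPR = (P1 + D1 − P0) / P0 = (195.55 + 8.75 − 196.68) / 196.68 = 7.62 / 196.68 = 3.8743%
MRP = 7.64% − 2.35% = 5.29%
CAPM required = R_f + β·MRP = 2.35% + 0.818 × 5.29% = 6.67722%
α = realised − required = 3.8743% − 6.67722% = -2.80%

-2.80%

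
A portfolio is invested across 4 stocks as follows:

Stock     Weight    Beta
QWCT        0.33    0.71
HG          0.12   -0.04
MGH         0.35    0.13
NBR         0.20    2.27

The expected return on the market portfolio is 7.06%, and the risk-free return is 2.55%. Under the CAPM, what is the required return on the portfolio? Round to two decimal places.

β_P = Σ w_i β_i = 0.33×0.71 + 0.12×-0.04 + 0.35×0.13 + 0.20×2.27 = 0.7290
MRP = 7.06% − 2.55% = 4.51%
E(R_P) = R_f + β_P × MRP = 2.55% + 0.7290 × 4.51% = 5.84%

5.84%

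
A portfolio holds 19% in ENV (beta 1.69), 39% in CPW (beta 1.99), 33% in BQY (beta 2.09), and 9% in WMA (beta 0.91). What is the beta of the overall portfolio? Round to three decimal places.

β_P = Σ w_i β_i = 0.19×1.69 + 0.39×1.99 + 0.33×2.09 + 0.09×0.91 = 1.8688

1.869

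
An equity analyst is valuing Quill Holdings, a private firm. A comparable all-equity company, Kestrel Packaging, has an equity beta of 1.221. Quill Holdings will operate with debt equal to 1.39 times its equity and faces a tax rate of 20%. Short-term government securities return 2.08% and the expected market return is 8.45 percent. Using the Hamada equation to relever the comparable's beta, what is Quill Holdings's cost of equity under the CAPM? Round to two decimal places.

β_L = β_U × [1 + (1 − t)(D/E)] = 1.221 × [1 + (1 − 0.20) × 1.39]
    = 1.221 × [1 + 0.80 × 1.39] = 1.221 × 2.1120 = 2.5788
MRP = 8.45% − 2.08% = 6.37%
E(R) = R_f + β_L × MRP = 2.08% + 2.5788 × 6.37% = 18.51%

18.51%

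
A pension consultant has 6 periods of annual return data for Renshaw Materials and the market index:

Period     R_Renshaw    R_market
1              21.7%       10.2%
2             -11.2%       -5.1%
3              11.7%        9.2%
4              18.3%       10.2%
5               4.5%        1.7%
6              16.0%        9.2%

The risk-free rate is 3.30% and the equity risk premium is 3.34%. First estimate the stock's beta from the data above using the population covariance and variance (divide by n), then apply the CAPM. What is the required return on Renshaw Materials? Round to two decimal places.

9.52%

Mean R_i = (21.7 − 11.2 + 11.7 + 18.3 + 4.5 + 16.0) / 6 = 10.1667%
Mean R_m = (10.2 − 5.1 + 9.2 + 10.2 + 1.7 + 9.2) / 6 = 5.9000%
Σ(R_i − R̄_i)(R_m − R̄_m) = 367.7100  ⇒  Cov = 367.7100 / 6 = 61.2850
Σ(R_m − R̄_m)² = 197.4000  ⇒  Var(R_m) = 197.4000 / 6 = 32.9000
β = Cov / Var(R_m) = 61.2850 / 32.9000 = 1.8628
E(R) = R_f + β × MRP = 3.30% + 1.8628 × 3.34% = 9.52%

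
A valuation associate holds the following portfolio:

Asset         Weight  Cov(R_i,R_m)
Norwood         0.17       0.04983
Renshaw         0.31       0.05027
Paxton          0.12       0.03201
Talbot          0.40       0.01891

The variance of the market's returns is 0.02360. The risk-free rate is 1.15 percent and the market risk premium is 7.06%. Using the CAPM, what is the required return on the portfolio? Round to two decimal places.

11.76%

β_Norwood = 0.04983 / 0.02360 = 2.1114
β_Renshaw = 0.05027 / 0.02360 = 2.1301
β_Paxton = 0.03201 / 0.02360 = 1.3564
β_Talbot = 0.01891 / 0.02360 = 0.8013
β_P = Σ w_i β_i = 0.17×2.1114 + 0.31×2.1301 + 0.12×1.3564 + 0.40×0.8013 = 1.5026
E(R_P) = R_f + β_P × MRP = 1.15% + 1.5026 × 7.06% = 11.76%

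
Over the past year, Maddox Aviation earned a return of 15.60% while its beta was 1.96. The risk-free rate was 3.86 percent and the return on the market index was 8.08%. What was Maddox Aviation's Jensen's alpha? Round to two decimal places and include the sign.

Market excess return = 8.08% − 3.86% = 4.22%
CAPM benchmark = R_f + β(R_m − R_f) = 3.86% + 1.96 × 4.22% = 12.1312%
α = actual − benchmark = 15.60% − 12.1312% = +3.47%

+3.47%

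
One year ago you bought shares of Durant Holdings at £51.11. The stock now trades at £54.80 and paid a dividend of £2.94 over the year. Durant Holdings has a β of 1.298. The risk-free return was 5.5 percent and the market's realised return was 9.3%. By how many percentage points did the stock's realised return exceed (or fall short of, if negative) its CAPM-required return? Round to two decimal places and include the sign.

+2.54%

Realised HPR = (P1 + D1 − P0) / P0 = (54.80 + 2.94 − 51.11) / 51.11 = 6.63 / 51.11 = 12.9720%
MRP = 9.3% − 5.5% = 3.80%
CAPM required = R_f + β·MRP = 5.5% + 1.298 × 3.8% = 10.4324%
α = realised − required = 12.9720% − 10.4324% = +2.54%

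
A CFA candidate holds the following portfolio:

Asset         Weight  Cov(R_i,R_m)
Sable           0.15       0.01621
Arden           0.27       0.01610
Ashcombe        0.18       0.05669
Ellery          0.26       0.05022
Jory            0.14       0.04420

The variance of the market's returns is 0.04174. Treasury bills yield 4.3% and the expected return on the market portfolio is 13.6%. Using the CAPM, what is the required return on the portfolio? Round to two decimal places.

12.37%

β_Sable = 0.01621 / 0.04174 = 0.3884
β_Arden = 0.01610 / 0.04174 = 0.3857
β_Ashcombe = 0.05669 / 0.04174 = 1.3582
β_Ellery = 0.05022 / 0.04174 = 1.2032
β_Jory = 0.04420 / 0.04174 = 1.0589
β_P = Σ w_i β_i = 0.15×0.3884 + 0.27×0.3857 + 0.18×1.3582 + 0.26×1.2032 + 0.14×1.0589 = 0.8680
MRP = 13.6% − 4.3% = 9.30%
E(R_P) = R_f + β_P × MRP = 4.3% + 0.8680 × 9.3% = 12.37%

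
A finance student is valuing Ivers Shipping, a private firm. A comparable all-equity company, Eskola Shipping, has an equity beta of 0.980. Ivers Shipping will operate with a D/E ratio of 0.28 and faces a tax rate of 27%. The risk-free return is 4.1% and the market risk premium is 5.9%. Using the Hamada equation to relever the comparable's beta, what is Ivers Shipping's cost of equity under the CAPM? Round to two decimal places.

11.06%

β_L = β_U × [1 + (1 − t)(D/E)] = 0.980 × [1 + (1 − 0.27) × 0.28]
    = 0.980 × [1 + 0.73 × 0.28] = 0.980 × 1.2044 = 1.1803
E(R) = R_f + β_L × MRP = 4.1% + 1.1803 × 5.9% = 11.06%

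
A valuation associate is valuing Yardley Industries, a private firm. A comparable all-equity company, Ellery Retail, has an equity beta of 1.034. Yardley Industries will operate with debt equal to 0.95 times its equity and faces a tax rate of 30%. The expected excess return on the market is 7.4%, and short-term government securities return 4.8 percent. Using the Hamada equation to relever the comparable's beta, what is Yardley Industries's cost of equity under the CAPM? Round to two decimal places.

β_L = β_U × [1 + (1 − t)(D/E)] = 1.034 × [1 + (1 − 0.30) × 0.95]
    = 1.034 × [1 + 0.70 × 0.95] = 1.034 × 1.6650 = 1.7216
E(R) = R_f + β_L × MRP = 4.8% + 1.7216 × 7.4% = 17.54%

17.54%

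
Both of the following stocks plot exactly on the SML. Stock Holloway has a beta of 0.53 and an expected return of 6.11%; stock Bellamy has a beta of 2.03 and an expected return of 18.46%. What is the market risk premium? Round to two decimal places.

8.23%

Both satisfy E(R) = R_f + β·MRP, so the slope of the SML is
MRP = (18.46% − 6.11%) / (2.03 − 0.53) = 12.35% / 1.50 = 8.2333%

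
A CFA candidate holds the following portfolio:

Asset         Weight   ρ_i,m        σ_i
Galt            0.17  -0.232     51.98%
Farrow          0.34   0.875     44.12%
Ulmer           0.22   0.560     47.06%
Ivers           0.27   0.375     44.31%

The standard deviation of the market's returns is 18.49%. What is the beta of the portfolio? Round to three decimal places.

β_Galt = -0.232 × 51.98% / 18.49% = -0.6522
β_Farrow = 0.875 × 44.12% / 18.49% = 2.0879
β_Ulmer = 0.560 × 47.06% / 18.49% = 1.4253
β_Ivers = 0.375 × 44.31% / 18.49% = 0.8987
β_P = Σ w_i β_i = 0.17×-0.6522 + 0.34×2.0879 + 0.22×1.4253 + 0.27×0.8987 = 1.1552

1.155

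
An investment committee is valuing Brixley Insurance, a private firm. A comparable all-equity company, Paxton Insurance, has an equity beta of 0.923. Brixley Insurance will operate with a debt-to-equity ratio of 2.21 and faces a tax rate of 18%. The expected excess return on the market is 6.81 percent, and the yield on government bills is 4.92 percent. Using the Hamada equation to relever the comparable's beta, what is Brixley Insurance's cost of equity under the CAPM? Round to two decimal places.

22.60%

β_L = β_U × [1 + (1 − t)(D/E)] = 0.923 × [1 + (1 − 0.18) × 2.21]
    = 0.923 × [1 + 0.82 × 2.21] = 0.923 × 2.8122 = 2.5957
E(R) = R_f + β_L × MRP = 4.92% + 2.5957 × 6.81% = 22.60%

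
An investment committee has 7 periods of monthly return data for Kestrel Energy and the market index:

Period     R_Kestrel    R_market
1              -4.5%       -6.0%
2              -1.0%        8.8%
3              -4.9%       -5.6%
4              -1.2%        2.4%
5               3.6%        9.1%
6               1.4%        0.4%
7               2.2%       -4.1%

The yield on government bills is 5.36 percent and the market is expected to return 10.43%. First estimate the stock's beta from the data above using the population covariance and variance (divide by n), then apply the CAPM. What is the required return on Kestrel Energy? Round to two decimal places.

Mean R_i = (-4.5 − 1.0 − 4.9 − 1.2 + 3.6 + 1.4 + 2.2) / 7 = -0.6286%
Mean R_m = (-6.0 + 8.8 − 5.6 + 2.4 + 9.1 + 0.4 − 4.1) / 7 = 0.7143%
Σ(R_i − R̄_i)(R_m − R̄_m) = 70.2029  ⇒  Cov = 70.2029 / 7 = 10.0290
Σ(R_m − R̄_m)² = 246.7686  ⇒  Var(R_m) = 246.7686 / 7 = 35.2527
β = Cov / Var(R_m) = 10.0290 / 35.2527 = 0.2845
MRP = 10.43% − 5.36% = 5.07%
E(R) = R_f + β × MRP = 5.36% + 0.2845 × 5.07% = 6.80%

6.80%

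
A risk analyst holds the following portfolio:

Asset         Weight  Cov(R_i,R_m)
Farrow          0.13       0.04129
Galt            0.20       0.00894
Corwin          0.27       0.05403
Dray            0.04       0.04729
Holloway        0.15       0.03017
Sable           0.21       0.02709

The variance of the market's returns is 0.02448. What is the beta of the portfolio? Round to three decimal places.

β_Farrow = 0.04129 / 0.02448 = 1.6867
β_Galt = 0.00894 / 0.02448 = 0.3652
β_Corwin = 0.05403 / 0.02448 = 2.2071
β_Dray = 0.04729 / 0.02448 = 1.9318
β_Holloway = 0.03017 / 0.02448 = 1.2324
β_Sable = 0.02709 / 0.02448 = 1.1066
β_P = Σ w_i β_i = 0.13×1.6867 + 0.20×0.3652 + 0.27×2.2071 + 0.04×1.9318 + 0.15×1.2324 + 0.21×1.1066 = 1.3827

1.383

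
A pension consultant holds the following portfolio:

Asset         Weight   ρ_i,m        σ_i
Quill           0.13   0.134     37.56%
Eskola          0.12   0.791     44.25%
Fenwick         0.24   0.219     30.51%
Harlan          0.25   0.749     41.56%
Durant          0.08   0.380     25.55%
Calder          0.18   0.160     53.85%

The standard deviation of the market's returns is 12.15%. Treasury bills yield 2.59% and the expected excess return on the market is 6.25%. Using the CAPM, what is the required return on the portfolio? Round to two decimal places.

β_Quill = 0.134 × 37.56% / 12.15% = 0.4142
β_Eskola = 0.791 × 44.25% / 12.15% = 2.8808
β_Fenwick = 0.219 × 30.51% / 12.15% = 0.5499
β_Harlan = 0.749 × 41.56% / 12.15% = 2.5620
β_Durant = 0.380 × 25.55% / 12.15% = 0.7991
β_Calder = 0.160 × 53.85% / 12.15% = 0.7091
β_P = Σ w_i β_i = 0.13×0.4142 + 0.12×2.8808 + 0.24×0.5499 + 0.25×2.5620 + 0.08×0.7991 + 0.18×0.7091 = 1.3636
E(R_P) = R_f + β_P × MRP = 2.59% + 1.3636 × 6.25% = 11.11%

11.11%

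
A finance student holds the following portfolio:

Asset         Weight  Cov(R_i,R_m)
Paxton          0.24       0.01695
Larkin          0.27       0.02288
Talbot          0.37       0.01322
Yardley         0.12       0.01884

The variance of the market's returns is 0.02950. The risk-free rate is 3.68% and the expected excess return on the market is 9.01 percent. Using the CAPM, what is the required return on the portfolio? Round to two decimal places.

8.99%

β_Paxton = 0.01695 / 0.02950 = 0.5746
β_Larkin = 0.02288 / 0.02950 = 0.7756
β_Talbot = 0.01322 / 0.02950 = 0.4481
β_Yardley = 0.01884 / 0.02950 = 0.6386
β_P = Σ w_i β_i = 0.24×0.5746 + 0.27×0.7756 + 0.37×0.4481 + 0.12×0.6386 = 0.5897
E(R_P) = R_f + β_P × MRP = 3.68% + 0.5897 × 9.01% = 8.99%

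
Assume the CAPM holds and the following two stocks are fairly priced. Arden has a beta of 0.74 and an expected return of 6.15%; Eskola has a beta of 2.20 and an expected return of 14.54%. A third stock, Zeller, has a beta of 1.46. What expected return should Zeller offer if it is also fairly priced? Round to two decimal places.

10.29%

MRP (SML slope) = (14.54% − 6.15%) / (2.20 − 0.74) = 8.39% / 1.46 = 5.7466%
R_f (intercept) = 6.15% − 0.74 × 5.7466% = 1.8975%
E(R_Zeller) = R_f + β × MRP = 1.8975% + 1.46 × 5.7466% = 10.29%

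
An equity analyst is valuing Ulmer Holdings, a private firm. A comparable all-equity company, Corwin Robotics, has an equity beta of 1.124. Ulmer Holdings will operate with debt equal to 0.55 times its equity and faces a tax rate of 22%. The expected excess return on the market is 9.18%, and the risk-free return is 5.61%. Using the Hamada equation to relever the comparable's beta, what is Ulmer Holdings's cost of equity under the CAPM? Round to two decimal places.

20.35%

β_L = β_U × [1 + (1 − t)(D/E)] = 1.124 × [1 + (1 − 0.22) × 0.55]
    = 1.124 × [1 + 0.78 × 0.55] = 1.124 × 1.4290 = 1.6062
E(R) = R_f + β_L × MRP = 5.61% + 1.6062 × 9.18% = 20.35%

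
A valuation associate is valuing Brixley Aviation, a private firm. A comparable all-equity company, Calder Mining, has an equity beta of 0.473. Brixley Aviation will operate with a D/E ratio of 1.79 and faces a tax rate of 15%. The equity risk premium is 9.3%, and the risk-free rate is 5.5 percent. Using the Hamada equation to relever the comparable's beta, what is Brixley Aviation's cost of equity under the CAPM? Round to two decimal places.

β_L = β_U × [1 + (1 − t)(D/E)] = 0.473 × [1 + (1 − 0.15) × 1.79]
    = 0.473 × [1 + 0.85 × 1.79] = 0.473 × 2.5215 = 1.1927
E(R) = R_f + β_L × MRP = 5.5% + 1.1927 × 9.3% = 16.59%

16.59%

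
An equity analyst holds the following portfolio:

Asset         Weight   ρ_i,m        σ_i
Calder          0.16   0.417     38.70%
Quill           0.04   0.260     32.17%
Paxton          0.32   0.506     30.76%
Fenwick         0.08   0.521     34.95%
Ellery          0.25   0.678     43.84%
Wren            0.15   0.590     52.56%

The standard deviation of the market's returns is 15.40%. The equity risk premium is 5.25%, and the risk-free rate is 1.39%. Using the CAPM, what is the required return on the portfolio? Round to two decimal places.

β_Calder = 0.417 × 38.70% / 15.40% = 1.0479
β_Quill = 0.260 × 32.17% / 15.40% = 0.5431
β_Paxton = 0.506 × 30.76% / 15.40% = 1.0107
β_Fenwick = 0.521 × 34.95% / 15.40% = 1.1824
β_Ellery = 0.678 × 43.84% / 15.40% = 1.9301
β_Wren = 0.590 × 52.56% / 15.40% = 2.0137
β_P = Σ w_i β_i = 0.16×1.0479 + 0.04×0.5431 + 0.32×1.0107 + 0.08×1.1824 + 0.25×1.9301 + 0.15×2.0137 = 1.3920
E(R_P) = R_f + β_P × MRP = 1.39% + 1.3920 × 5.25% = 8.70%

8.70%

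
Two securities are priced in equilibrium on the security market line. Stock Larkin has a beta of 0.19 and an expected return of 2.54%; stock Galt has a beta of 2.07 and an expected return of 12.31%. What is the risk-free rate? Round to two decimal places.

1.55%

Both satisfy E(R) = R_f + β·MRP, so the slope of the SML is
MRP = (12.31% − 2.54%) / (2.07 − 0.19) = 9.77% / 1.88 = 5.1968%
R_f = E(R_Larkin) − β_Larkin·MRP = 2.54% − 0.19 × 5.1968% = 1.5526%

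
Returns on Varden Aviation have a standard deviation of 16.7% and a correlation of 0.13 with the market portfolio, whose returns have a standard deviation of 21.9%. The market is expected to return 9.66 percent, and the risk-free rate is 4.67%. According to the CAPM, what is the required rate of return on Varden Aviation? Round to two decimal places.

β = ρ × σ_i / σ_m = 0.13 × 16.7% / 21.9% = 0.0991
MRP = 9.66% − 4.67% = 4.99%
E(R) = 4.67% + 0.0991 × 4.99% = 5.16%

5.16%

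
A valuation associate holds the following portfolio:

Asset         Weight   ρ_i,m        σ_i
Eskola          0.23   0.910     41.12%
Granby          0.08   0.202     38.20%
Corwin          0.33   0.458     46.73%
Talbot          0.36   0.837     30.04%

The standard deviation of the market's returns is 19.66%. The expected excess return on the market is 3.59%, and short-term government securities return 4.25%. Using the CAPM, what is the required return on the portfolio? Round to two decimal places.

β_Eskola = 0.910 × 41.12% / 19.66% = 1.9033
β_Granby = 0.202 × 38.20% / 19.66% = 0.3925
β_Corwin = 0.458 × 46.73% / 19.66% = 1.0886
β_Talbot = 0.837 × 30.04% / 19.66% = 1.2789
β_P = Σ w_i β_i = 0.23×1.9033 + 0.08×0.3925 + 0.33×1.0886 + 0.36×1.2789 = 1.2888
E(R_P) = R_f + β_P × MRP = 4.25% + 1.2888 × 3.59% = 8.88%

8.88%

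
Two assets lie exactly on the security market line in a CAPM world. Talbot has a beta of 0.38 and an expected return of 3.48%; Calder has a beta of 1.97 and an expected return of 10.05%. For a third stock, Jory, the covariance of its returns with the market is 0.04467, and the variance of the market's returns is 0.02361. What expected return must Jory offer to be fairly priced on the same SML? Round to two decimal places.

9.73%

MRP = (10.05% − 3.48%) / (1.97 − 0.38) = 4.1321%
R_f = 3.48% − 0.38 × 4.1321% = 1.9098%
β_Jory = Cov / Var(R_m) = 0.04467 / 0.02361 = 1.8920
E(R_Jory) = R_f + β × MRP = 1.9098% + 1.8920 × 4.1321% = 9.73%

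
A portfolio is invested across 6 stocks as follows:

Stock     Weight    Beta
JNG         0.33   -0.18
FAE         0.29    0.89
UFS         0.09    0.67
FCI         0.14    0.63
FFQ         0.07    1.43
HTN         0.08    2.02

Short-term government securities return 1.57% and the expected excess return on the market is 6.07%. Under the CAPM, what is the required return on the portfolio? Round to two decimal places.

5.27%

β_P = Σ w_i β_i = 0.33×-0.18 + 0.29×0.89 + 0.09×0.67 + 0.14×0.63 + 0.07×1.43 + 0.08×2.02 = 0.6089
E(R_P) = R_f + β_P × MRP = 1.57% + 0.6089 × 6.07% = 5.27%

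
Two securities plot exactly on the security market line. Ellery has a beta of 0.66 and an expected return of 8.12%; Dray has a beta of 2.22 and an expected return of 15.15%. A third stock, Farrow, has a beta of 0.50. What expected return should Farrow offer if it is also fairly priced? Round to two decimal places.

MRP (SML slope) = (15.15% − 8.12%) / (2.22 − 0.66) = 7.03% / 1.56 = 4.5064%
R_f (intercept) = 8.12% − 0.66 × 4.5064% = 5.1458%
E(R_Farrow) = R_f + β × MRP = 5.1458% + 0.50 × 4.5064% = 7.40%

7.40%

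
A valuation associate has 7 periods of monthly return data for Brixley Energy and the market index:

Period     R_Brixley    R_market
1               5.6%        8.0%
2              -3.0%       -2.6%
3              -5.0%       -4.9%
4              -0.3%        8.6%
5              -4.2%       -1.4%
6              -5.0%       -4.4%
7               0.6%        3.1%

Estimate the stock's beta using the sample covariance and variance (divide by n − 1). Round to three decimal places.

Mean R_i = (5.6 − 3.0 − 5.0 − 0.3 − 4.2 − 5.0 + 0.6) / 7 = -1.6143%
Mean R_m = (8.0 − 2.6 − 4.9 + 8.6 − 1.4 − 4.4 + 3.1) / 7 = 0.9143%
Σ(R_i − R̄_i)(R_m − R̄_m) = 114.5914  ⇒  Cov = 114.5914 / 6 = 19.0986
Σ(R_m − R̄_m)² = 193.8086  ⇒  Var(R_m) = 193.8086 / 6 = 32.3014
β = Cov / Var(R_m) = 19.0986 / 32.3014 = 0.5913

0.591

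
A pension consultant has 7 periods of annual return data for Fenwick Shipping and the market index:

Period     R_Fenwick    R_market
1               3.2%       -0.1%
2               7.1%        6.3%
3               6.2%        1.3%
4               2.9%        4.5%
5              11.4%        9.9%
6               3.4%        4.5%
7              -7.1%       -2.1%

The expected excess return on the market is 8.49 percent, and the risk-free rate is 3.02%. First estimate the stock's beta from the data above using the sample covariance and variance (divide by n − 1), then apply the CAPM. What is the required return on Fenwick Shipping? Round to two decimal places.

Mean R_i = (3.2 + 7.1 + 6.2 + 2.9 + 11.4 + 3.4 − 7.1) / 7 = 3.8714%
Mean R_m = (-0.1 + 6.3 + 1.3 + 4.5 + 9.9 + 4.5 − 2.1) / 7 = 3.4714%
Σ(R_i − R̄_i)(R_m − R̄_m) = 114.5143  ⇒  Cov = 114.5143 / 6 = 19.0857
Σ(R_m − R̄_m)² = 99.9543  ⇒  Var(R_m) = 99.9543 / 6 = 16.6591
β = Cov / Var(R_m) = 19.0857 / 16.6591 = 1.1457
E(R) = R_f + β × MRP = 3.02% + 1.1457 × 8.49% = 12.75%

12.75%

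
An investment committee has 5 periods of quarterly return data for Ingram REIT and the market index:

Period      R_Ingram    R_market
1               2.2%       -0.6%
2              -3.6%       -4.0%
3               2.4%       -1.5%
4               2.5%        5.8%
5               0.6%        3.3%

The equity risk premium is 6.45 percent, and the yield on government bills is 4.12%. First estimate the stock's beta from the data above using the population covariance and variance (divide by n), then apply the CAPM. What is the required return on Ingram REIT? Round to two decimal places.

Mean R_i = (2.2 − 3.6 + 2.4 + 2.5 + 0.6) / 5 = 0.8200%
Mean R_m = (-0.6 − 4.0 − 1.5 + 5.8 + 3.3) / 5 = 0.6000%
Σ(R_i − R̄_i)(R_m − R̄_m) = 23.5000  ⇒  Cov = 23.5000 / 5 = 4.7000
Σ(R_m − R̄_m)² = 61.3400  ⇒  Var(R_m) = 61.3400 / 5 = 12.2680
β = Cov / Var(R_m) = 4.7000 / 12.2680 = 0.3831
E(R) = R_f + β × MRP = 4.12% + 0.3831 × 6.45% = 6.59%

6.59%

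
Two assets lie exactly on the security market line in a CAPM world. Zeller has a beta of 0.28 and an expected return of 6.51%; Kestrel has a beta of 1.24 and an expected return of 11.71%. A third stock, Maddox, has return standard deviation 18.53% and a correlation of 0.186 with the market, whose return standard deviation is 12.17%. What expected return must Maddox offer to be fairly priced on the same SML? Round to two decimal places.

MRP = (11.71% − 6.51%) / (1.24 − 0.28) = 5.4167%
R_f = 6.51% − 0.28 × 5.4167% = 4.9933%
β_Maddox = ρ·σ_i/σ_m = 0.186 × 18.53 / 12.17 = 0.2832
E(R_Maddox) = R_f + β × MRP = 4.9933% + 0.2832 × 5.4167% = 6.53%

6.53%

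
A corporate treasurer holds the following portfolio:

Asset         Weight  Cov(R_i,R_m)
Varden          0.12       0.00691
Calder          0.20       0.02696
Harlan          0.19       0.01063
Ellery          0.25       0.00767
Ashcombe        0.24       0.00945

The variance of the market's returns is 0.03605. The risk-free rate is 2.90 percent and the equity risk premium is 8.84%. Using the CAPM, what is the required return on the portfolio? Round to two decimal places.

β_Varden = 0.00691 / 0.03605 = 0.1917
β_Calder = 0.02696 / 0.03605 = 0.7479
β_Harlan = 0.01063 / 0.03605 = 0.2949
β_Ellery = 0.00767 / 0.03605 = 0.2128
β_Ashcombe = 0.00945 / 0.03605 = 0.2621
β_P = Σ w_i β_i = 0.12×0.1917 + 0.20×0.7479 + 0.19×0.2949 + 0.25×0.2128 + 0.24×0.2621 = 0.3447
E(R_P) = R_f + β_P × MRP = 2.90% + 0.3447 × 8.84% = 5.95%

5.95%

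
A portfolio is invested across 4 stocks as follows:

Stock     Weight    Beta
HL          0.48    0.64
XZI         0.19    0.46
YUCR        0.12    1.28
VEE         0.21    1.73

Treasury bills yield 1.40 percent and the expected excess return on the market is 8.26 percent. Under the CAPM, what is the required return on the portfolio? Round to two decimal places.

β_P = Σ w_i β_i = 0.48×0.64 + 0.19×0.46 + 0.12×1.28 + 0.21×1.73 = 0.9115
E(R_P) = R_f + β_P × MRP = 1.40% + 0.9115 × 8.26% = 8.93%

8.93%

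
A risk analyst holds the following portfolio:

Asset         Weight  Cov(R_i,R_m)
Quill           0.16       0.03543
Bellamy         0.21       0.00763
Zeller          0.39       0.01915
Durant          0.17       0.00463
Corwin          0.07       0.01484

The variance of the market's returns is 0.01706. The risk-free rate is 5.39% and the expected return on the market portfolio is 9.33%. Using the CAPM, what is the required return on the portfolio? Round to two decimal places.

9.22%

β_Quill = 0.03543 / 0.01706 = 2.0768
β_Bellamy = 0.00763 / 0.01706 = 0.4472
β_Zeller = 0.01915 / 0.01706 = 1.1225
β_Durant = 0.00463 / 0.01706 = 0.2714
β_Corwin = 0.01484 / 0.01706 = 0.8699
β_P = Σ w_i β_i = 0.16×2.0768 + 0.21×0.4472 + 0.39×1.1225 + 0.17×0.2714 + 0.07×0.8699 = 0.9710
MRP = 9.33% − 5.39% = 3.94%
E(R_P) = R_f + β_P × MRP = 5.39% + 0.9710 × 3.94% = 9.22%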